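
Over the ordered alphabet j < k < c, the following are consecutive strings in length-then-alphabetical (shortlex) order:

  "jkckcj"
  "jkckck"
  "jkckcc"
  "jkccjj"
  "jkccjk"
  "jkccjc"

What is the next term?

jkcckj

Find the rightmost character of jkccjc below c, bump it to the next letter, and reset everything to its right to j.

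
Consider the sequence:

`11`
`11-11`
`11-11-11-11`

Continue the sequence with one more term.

Each string is two copies of the previous one joined by '-'.
Doubling 11-11-11-11 with '-' between the halves:

11-11-11-11-11-11-11-11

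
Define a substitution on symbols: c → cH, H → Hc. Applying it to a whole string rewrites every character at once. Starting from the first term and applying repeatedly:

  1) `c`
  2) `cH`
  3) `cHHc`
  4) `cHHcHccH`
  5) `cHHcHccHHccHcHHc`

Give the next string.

φ(cHHcHccHHccHcHHc) expands symbol-by-symbol to cH Hc Hc cH Hc cH cH Hc Hc cH cH Hc cH Hc Hc cH; joining the 16 pieces gives the next term.

cHHcHccHHccHcHHcHccHcHHccHHcHccH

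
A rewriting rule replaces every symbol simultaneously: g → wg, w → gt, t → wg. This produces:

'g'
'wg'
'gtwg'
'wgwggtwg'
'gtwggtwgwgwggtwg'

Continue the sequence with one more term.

φ(gtwggtwgwgwggtwg) expands symbol-by-symbol to wg wg gt wg wg wg gt wg gt wg gt wg wg wg gt wg; joining the 16 pieces gives the next term.

wgwggtwgwgwggtwggtwggtwgwgwggtwg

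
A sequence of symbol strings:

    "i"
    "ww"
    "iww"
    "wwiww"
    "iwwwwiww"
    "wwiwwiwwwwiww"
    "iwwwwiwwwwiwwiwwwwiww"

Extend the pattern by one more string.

From term 3 onward, concatenate the second-to-last term with the last: i·ww = iww, ww·iww = wwiww, …
The next term joins wwiwwiwwwwiww and iwwwwiwwwwiwwiwwwwiww.

wwiwwiwwwwiwwiwwwwiwwwwiwwiwwwwiww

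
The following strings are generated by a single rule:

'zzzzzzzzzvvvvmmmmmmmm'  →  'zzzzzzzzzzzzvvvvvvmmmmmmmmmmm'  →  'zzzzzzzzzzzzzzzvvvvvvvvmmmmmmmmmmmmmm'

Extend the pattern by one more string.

Each string has the form z^{3n} v^{2n-2} m^{3n-1}, where the shown terms are n = 3, 4, 5.
Setting n = 6 gives 18, 10, 17 characters in each block.

zzzzzzzzzzzzzzzzzzvvvvvvvvvvmmmmmmmmmmmmmmmmm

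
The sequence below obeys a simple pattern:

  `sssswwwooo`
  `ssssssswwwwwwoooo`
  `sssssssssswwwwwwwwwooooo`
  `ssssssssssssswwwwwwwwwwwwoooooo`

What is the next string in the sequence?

sssssssssssssssswwwwwwwwwwwwwwwooooooo

Term n consists of 3n+1 s's, followed by 3n w's, followed by n+2 o's (n = 1, 2, …).
At n = 5 the blocks have lengths 16, 15, 7.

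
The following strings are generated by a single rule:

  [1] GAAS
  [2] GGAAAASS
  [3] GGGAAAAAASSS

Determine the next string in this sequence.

Each string has the form G^{n} A^{2n} S^{n} (n = 1, 2, …).
At n = 4 the blocks have lengths 4, 8, 4.

GGGGAAAAAAAASSSS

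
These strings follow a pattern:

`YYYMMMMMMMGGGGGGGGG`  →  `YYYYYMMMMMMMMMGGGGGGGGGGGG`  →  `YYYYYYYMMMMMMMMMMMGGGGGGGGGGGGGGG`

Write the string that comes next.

The n-th term is 2n-1 Y's then 2n+3 M's then 3n+3 G's, where the shown terms are n = 2, 3, 4.
Setting n = 5 gives 9, 13, 18 characters in each block.

YYYYYYYYYMMMMMMMMMMMMMGGGGGGGGGGGGGGGGGG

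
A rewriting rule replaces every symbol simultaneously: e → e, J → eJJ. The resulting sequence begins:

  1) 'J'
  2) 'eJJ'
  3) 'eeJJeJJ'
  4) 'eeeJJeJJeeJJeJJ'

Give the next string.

eeeeJJeJJeeJJeJJeeeJJeJJeeJJeJJ

φ(eeeJJeJJeeJJeJJ) expands symbol-by-symbol to e e e eJJ eJJ e eJJ eJJ e e eJJ eJJ e eJJ eJJ; joining the 15 pieces gives the next term.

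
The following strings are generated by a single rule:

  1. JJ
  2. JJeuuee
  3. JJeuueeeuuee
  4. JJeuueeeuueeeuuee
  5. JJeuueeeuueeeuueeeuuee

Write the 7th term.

Every step adds euuee to the end: s(k+1) = s(k)·euuee.
From JJeuueeeuueeeuueeeuuee, 2 further steps: JJeuueeeuueeeuueeeuuee → JJeuueeeuueeeuueeeuueeeuuee → (answer).

JJeuueeeuueeeuueeeuueeeuueeeuuee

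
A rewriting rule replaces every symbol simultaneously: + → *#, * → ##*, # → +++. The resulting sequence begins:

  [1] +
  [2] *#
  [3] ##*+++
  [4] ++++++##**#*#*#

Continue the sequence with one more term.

Applying the rule to each of the 15 symbols of ++++++##**#*#*# gives the pieces *# *# *# *# *# *# +++ +++ ##* ##* +++ ##* +++ ##* +++, which concatenate to the answer.

*#*#*#*#*#*#++++++##*##*+++##*+++##*+++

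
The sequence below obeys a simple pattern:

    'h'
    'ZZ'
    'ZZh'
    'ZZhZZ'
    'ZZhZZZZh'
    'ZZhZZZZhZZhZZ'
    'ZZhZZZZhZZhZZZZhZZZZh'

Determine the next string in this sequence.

ZZhZZZZhZZhZZZZhZZZZhZZhZZZZhZZhZZ

Each term (from the third on) is the previous term followed by the one before it: term 3 = ZZ·h = ZZh.
Continuing: ZZhZZZZhZZhZZZZhZZZZh · ZZhZZZZhZZhZZ gives term 8.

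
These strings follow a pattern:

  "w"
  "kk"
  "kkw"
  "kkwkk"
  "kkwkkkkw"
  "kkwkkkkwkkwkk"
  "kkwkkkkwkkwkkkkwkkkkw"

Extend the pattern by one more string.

Each term (from the third on) is the previous term followed by the one before it: term 3 = kk·w = kkw.
So term 8 is kkwkkkkwkkwkkkkwkkkkw·kkwkkkkwkkwkk.

kkwkkkkwkkwkkkkwkkkkwkkwkkkkwkkwkk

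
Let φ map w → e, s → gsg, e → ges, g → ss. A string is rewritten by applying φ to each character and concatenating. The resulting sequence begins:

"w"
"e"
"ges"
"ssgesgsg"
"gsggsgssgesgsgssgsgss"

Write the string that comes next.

ssgsgssssgsgssgsggsgssgesgsgssgsgssgsggsgssgsgssgsggsg

φ(gsggsgssgesgsgssgsgss) expands symbol-by-symbol to ss gsg ss ss gsg ss gsg gsg ss ges gsg ss gsg ss gsg gsg ss gsg ss gsg gsg; joining the 21 pieces gives the next term.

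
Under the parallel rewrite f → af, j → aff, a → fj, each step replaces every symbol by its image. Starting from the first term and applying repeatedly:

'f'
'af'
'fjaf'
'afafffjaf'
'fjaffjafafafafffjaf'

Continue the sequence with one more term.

Rewriting the 19 symbols of fjaffjafafafafffjaf one by one yields af aff fj af af aff fj af fj af fj af fj af af af aff fj af; concatenated:

afafffjafafafffjaffjaffjaffjafafafafffjaf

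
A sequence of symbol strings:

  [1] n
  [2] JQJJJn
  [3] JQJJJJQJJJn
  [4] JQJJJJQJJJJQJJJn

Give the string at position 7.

Each term is the previous one with JQJJJ prepended.
From JQJJJJQJJJJQJJJn, 3 further steps: JQJJJJQJJJJQJJJn → JQJJJJQJJJJQJJJJQJJJn → JQJJJJQJJJJQJJJJQJJJJQJJJn → (answer).

JQJJJJQJJJJQJJJJQJJJJQJJJJQJJJn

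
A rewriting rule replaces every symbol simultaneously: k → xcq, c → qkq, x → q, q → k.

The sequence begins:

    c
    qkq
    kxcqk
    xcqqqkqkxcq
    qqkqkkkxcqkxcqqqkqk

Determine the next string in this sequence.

kkxcqkxcqxcqxcqqqkqkxcqqqkqkkkxcqkxcq

φ(qqkqkkkxcqkxcqqqkqk) expands symbol-by-symbol to k k xcq k xcq xcq xcq q qkq k xcq q qkq k k k xcq k xcq; joining the 19 pieces gives the next term.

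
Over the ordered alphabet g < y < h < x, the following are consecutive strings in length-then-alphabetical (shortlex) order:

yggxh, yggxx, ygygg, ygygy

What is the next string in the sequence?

ygygh

The successor of ygygy increments the rightmost position that isn't already x and resets every position after it to g.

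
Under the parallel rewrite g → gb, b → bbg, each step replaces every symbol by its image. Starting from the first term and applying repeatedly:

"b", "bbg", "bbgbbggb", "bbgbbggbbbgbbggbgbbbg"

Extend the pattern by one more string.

φ(bbgbbggbbbgbbggbgbbbg) expands symbol-by-symbol to bbg bbg gb bbg bbg gb gb bbg bbg bbg gb bbg bbg gb gb bbg gb bbg bbg bbg gb; joining the 21 pieces gives the next term.

bbgbbggbbbgbbggbgbbbgbbgbbggbbbgbbggbgbbbggbbbgbbgbbggb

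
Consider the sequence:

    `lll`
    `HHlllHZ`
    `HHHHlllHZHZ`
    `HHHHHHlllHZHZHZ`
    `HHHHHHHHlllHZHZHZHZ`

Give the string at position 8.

HHHHHHHHHHHHHHlllHZHZHZHZHZHZHZ

s(k+1) = HH·s(k)·HZ, so each term gains HH as a prefix and HZ as a suffix.
From HHHHHHHHlllHZHZHZHZ, 3 further steps: HHHHHHHHlllHZHZHZHZ → HHHHHHHHHHlllHZHZHZHZHZ → HHHHHHHHHHHHlllHZHZHZHZHZHZ → (answer).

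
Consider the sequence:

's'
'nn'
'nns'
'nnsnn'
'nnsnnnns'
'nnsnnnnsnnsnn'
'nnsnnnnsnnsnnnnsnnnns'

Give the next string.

nnsnnnnsnnsnnnnsnnnnsnnsnnnnsnnsnn

This is a Fibonacci-style word recurrence s(k) = s(k−1)·s(k−2): e.g. nn·s = nns.
The next term joins nnsnnnnsnnsnnnnsnnnns and nnsnnnnsnnsnn.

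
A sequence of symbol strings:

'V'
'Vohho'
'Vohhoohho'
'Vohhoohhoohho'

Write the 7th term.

Vohhoohhoohhoohhoohhoohho

Every step adds ohho to the end: s(k+1) = s(k)·ohho.
From Vohhoohhoohho, 3 further steps: Vohhoohhoohho → Vohhoohhoohhoohho → Vohhoohhoohhoohhoohho → (answer).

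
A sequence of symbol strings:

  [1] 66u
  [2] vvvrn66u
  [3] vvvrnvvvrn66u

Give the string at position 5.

vvvrnvvvrnvvvrnvvvrn66u

Each term is the previous one with vvvrn prepended.
From vvvrnvvvrn66u, 2 further steps: vvvrnvvvrn66u → vvvrnvvvrnvvvrn66u → (answer).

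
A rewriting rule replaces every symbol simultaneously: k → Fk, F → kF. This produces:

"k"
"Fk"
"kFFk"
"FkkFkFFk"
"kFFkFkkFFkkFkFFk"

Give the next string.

Replace each of the 16 characters of kFFkFkkFFkkFkFFk in place — Fk kF kF Fk kF Fk Fk kF kF Fk Fk kF Fk kF kF Fk — and concatenate.

FkkFkFFkkFFkFkkFkFFkFkkFFkkFkFFk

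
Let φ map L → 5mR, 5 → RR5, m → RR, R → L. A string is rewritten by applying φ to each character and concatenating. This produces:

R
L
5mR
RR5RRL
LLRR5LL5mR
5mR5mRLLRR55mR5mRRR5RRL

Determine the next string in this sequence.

φ(5mR5mRLLRR55mR5mRRR5RRL) expands symbol-by-symbol to RR5 RR L RR5 RR L 5mR 5mR L L RR5 RR5 RR L RR5 RR L L L RR5 L L 5mR; joining the 23 pieces gives the next term.

RR5RRLRR5RRL5mR5mRLLRR5RR5RRLRR5RRLLLRR5LL5mR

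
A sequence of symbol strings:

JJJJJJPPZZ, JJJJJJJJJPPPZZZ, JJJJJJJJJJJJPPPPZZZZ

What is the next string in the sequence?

JJJJJJJJJJJJJJJPPPPPZZZZZ

The n-th term is 3n J's then n P's then n Z's, where the shown terms are n = 2, 3, 4.
Setting n = 5 gives 15, 5, 5 characters in each block.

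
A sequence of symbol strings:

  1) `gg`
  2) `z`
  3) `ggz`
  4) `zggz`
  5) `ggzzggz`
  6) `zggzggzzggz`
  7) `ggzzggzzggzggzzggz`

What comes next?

zggzggzzggzggzzggzzggzggzzggz

From term 3 onward, concatenate the second-to-last term with the last: gg·z = ggz, z·ggz = zggz, …
Continuing: zggzggzzggz · ggzzggzzggzggzzggz gives term 8.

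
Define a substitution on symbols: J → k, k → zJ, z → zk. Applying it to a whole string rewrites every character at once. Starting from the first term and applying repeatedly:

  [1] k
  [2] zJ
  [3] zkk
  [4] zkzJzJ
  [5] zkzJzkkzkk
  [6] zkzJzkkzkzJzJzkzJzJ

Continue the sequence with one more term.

φ(zkzJzkkzkzJzJzkzJzJ) expands symbol-by-symbol to zk zJ zk k zk zJ zJ zk zJ zk k zk k zk zJ zk k zk k; joining the 19 pieces gives the next term.

zkzJzkkzkzJzJzkzJzkkzkkzkzJzkkzkk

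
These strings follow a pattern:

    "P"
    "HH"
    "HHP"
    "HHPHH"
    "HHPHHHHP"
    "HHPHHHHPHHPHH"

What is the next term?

Each term (from the third on) is the previous term followed by the one before it: term 3 = HH·P = HHP.
Continuing: HHPHHHHPHHPHH · HHPHHHHP gives term 7.

HHPHHHHPHHPHHHHPHHHHP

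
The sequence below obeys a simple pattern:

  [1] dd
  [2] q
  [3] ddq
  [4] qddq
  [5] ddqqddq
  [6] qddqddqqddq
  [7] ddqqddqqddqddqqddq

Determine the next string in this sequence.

Each term (from the third on) is the two preceding terms concatenated in order: term 3 = dd·q = ddq.
Continuing: qddqddqqddq · ddqqddqqddqddqqddq gives term 8.

qddqddqqddqddqqddqqddqddqqddq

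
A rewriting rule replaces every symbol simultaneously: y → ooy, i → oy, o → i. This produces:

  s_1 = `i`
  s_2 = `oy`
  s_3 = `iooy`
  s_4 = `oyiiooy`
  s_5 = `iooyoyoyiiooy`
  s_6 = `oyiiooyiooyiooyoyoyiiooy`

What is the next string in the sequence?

iooyoyoyiiooyoyiiooyoyiiooyiooyiooyoyoyiiooy

Replace each of the 24 characters of oyiiooyiooyiooyoyoyiiooy in place — i ooy oy oy i i ooy oy i i ooy oy i i ooy i ooy i ooy oy oy i i ooy — and concatenate.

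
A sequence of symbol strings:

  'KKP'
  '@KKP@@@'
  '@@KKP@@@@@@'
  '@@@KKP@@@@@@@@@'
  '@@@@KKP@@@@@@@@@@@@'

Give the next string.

Each term wraps the previous one in @ on the left and @@@ on the right.
Applying this once more to @@@@KKP@@@@@@@@@@@@:

@@@@@KKP@@@@@@@@@@@@@@@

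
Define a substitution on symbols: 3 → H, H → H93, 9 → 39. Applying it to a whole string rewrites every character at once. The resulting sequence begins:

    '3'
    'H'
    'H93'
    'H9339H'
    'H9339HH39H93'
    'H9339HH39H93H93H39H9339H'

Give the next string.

Replace each of the 24 characters of H9339HH39H93H93H39H9339H in place — H93 39 H H 39 H93 H93 H 39 H93 39 H H93 39 H H93 H 39 H93 39 H H 39 H93 — and concatenate.

H9339HH39H93H93H39H9339HH9339HH93H39H9339HH39H93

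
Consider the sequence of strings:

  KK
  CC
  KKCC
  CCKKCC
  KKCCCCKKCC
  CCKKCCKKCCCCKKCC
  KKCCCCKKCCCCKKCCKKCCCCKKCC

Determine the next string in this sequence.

Each term (from the third on) is the two preceding terms concatenated in order: term 3 = KK·CC = KKCC.
Continuing: CCKKCCKKCCCCKKCC · KKCCCCKKCCCCKKCCKKCCCCKKCC gives term 8.

CCKKCCKKCCCCKKCCKKCCCCKKCCCCKKCCKKCCCCKKCC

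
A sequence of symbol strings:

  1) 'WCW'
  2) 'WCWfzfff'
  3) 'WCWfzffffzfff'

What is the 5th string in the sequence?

WCWfzffffzffffzffffzfff

Every step adds fzfff to the end: s(k+1) = s(k)·fzfff.
From WCWfzffffzfff, 2 further steps: WCWfzffffzfff → WCWfzffffzffffzfff → (answer).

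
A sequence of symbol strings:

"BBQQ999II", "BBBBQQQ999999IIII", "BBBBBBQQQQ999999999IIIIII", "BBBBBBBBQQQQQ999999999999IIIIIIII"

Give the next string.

BBBBBBBBBBQQQQQQ999999999999999IIIIIIIIII

Reading off run lengths: B runs 2, 4, 6, 8; Q runs 2, 3, 4, 5; 9 runs 3, 6, 9, 12; I runs 2, 4, 6, 8 — each is linear in n (n = 1, 2, …).
Setting n = 5 gives 10, 6, 15, 10 characters in each block.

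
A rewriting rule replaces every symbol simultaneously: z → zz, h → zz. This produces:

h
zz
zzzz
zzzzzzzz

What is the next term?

Rewriting each symbol of zzzzzzzz: z→zz, z→zz, z→zz, z→zz, z→zz, z→zz, z→zz, z→zz, which concatenates to zz zz zz zz zz zz zz zz.

zzzzzzzzzzzzzzzz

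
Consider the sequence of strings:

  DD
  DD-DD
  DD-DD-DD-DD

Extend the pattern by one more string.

Each string is two copies of the previous one joined by '-'.
Doubling DD-DD-DD-DD with '-' between the halves:

DD-DD-DD-DD-DD-DD-DD-DD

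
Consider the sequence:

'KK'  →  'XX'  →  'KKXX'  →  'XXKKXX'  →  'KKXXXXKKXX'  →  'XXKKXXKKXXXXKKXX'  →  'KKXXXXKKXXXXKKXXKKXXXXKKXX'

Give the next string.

XXKKXXKKXXXXKKXXKKXXXXKKXXXXKKXXKKXXXXKKXX

This is a Fibonacci-style word recurrence s(k) = s(k−2)·s(k−1): e.g. KK·XX = KKXX.
So term 8 is XXKKXXKKXXXXKKXX·KKXXXXKKXXXXKKXXKKXXXXKKXX.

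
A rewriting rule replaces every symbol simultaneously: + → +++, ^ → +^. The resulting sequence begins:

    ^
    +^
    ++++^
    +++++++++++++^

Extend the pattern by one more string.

++++++++++++++++++++++++++++++++++++++++^

φ(+++++++++++++^) expands symbol-by-symbol to +++ +++ +++ +++ +++ +++ +++ +++ +++ +++ +++ +++ +++ +^; joining the 14 pieces gives the next term.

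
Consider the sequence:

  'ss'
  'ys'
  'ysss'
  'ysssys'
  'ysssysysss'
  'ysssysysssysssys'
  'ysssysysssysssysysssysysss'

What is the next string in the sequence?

ysssysysssysssysysssysysssysssysysssysssys

From term 3 onward, concatenate the last term with the second-to-last: ys·ss = ysss, ysss·ys = ysssys, …
The next term joins ysssysysssysssysysssysysss and ysssysysssysssys.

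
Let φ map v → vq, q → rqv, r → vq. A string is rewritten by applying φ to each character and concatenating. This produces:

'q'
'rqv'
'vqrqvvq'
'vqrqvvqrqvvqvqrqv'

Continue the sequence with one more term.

Applying the rule to each of the 17 symbols of vqrqvvqrqvvqvqrqv gives the pieces vq rqv vq rqv vq vq rqv vq rqv vq vq rqv vq rqv vq rqv vq, which concatenate to the answer.

vqrqvvqrqvvqvqrqvvqrqvvqvqrqvvqrqvvqrqvvq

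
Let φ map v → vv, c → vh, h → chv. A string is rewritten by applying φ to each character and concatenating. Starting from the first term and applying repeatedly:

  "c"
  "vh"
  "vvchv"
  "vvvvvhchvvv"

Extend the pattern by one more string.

vvvvvvvvvvchvvhchvvvvvvv

Expanding vvvvvhchvvv: v→vv, v→vv, v→vv, v→vv, v→vv, h→chv, c→vh, h→chv, v→vv, v→vv, v→vv. Concatenated: vv vv vv vv vv chv vh chv vv vv vv.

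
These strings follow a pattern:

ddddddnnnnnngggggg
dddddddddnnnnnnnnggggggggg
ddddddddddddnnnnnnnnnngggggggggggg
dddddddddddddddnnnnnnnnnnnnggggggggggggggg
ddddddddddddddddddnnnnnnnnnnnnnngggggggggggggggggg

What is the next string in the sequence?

Reading off run lengths: d runs 6, 9, 12, 15, 18; n runs 6, 8, 10, 12, 14; g runs 6, 9, 12, 15, 18 — each is linear in n, where the shown terms are n = 2, 3, 4, 5, 6.
Setting n = 7 gives 21, 16, 21 characters in each block.

dddddddddddddddddddddnnnnnnnnnnnnnnnnggggggggggggggggggggg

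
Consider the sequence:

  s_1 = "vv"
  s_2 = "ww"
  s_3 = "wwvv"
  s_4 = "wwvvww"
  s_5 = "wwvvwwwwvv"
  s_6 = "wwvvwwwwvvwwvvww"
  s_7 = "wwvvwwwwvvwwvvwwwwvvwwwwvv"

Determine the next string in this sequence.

Each term (from the third on) is the previous term followed by the one before it: term 3 = ww·vv = wwvv.
So term 8 is wwvvwwwwvvwwvvwwwwvvwwwwvv·wwvvwwwwvvwwvvww.

wwvvwwwwvvwwvvwwwwvvwwwwvvwwvvwwwwvvwwvvww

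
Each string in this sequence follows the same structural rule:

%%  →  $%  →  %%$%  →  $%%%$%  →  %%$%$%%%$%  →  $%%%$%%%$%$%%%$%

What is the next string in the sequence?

%%$%$%%%$%$%%%$%%%$%$%%%$%

This is a Fibonacci-style word recurrence s(k) = s(k−2)·s(k−1): e.g. %%·$% = %%$%.
So term 7 is %%$%$%%%$%·$%%%$%%%$%$%%%$%.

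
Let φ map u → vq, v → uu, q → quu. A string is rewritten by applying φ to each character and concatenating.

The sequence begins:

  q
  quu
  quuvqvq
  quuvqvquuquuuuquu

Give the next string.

quuvqvquuquuuuquuvqvqquuvqvqvqvqquuvqvq

Replace each of the 17 characters of quuvqvquuquuuuquu in place — quu vq vq uu quu uu quu vq vq quu vq vq vq vq quu vq vq — and concatenate.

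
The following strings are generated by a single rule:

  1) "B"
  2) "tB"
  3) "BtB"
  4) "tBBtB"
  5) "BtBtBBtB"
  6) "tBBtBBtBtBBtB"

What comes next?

BtBtBBtBtBBtBBtBtBBtB

From term 3 onward, concatenate the second-to-last term with the last: B·tB = BtB, tB·BtB = tBBtB, …
Continuing: BtBtBBtB · tBBtBBtBtBBtB gives term 7.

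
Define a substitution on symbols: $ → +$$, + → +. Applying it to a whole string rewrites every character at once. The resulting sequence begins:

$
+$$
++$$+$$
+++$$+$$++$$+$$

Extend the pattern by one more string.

Replace each of the 15 characters of +++$$+$$++$$+$$ in place — + + + +$$ +$$ + +$$ +$$ + + +$$ +$$ + +$$ +$$ — and concatenate.

++++$$+$$++$$+$$+++$$+$$++$$+$$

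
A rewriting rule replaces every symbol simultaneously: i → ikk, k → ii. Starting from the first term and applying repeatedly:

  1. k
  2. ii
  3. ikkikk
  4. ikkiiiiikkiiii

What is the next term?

Replace each of the 14 characters of ikkiiiiikkiiii in place — ikk ii ii ikk ikk ikk ikk ikk ii ii ikk ikk ikk ikk — and concatenate.

ikkiiiiikkikkikkikkikkiiiiikkikkikkikk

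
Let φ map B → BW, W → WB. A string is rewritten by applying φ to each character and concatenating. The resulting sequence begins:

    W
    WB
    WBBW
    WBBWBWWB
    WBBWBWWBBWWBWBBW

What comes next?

WBBWBWWBBWWBWBBWBWWBWBBWWBBWBWWB

φ(WBBWBWWBBWWBWBBW) expands symbol-by-symbol to WB BW BW WB BW WB WB BW BW WB WB BW WB BW BW WB; joining the 16 pieces gives the next term.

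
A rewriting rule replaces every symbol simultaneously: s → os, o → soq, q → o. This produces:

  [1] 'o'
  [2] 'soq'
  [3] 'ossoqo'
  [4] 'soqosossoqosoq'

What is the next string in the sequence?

φ(soqosossoqosoq) expands symbol-by-symbol to os soq o soq os soq os os soq o soq os soq o; joining the 14 pieces gives the next term.

ossoqosoqossoqosossoqosoqossoqo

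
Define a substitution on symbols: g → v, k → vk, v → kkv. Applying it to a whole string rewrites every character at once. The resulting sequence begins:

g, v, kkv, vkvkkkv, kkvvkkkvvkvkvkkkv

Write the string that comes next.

Rewriting the 17 symbols of kkvvkkkvvkvkvkkkv one by one yields vk vk kkv kkv vk vk vk kkv kkv vk kkv vk kkv vk vk vk kkv; concatenated:

vkvkkkvkkvvkvkvkkkvkkvvkkkvvkkkvvkvkvkkkv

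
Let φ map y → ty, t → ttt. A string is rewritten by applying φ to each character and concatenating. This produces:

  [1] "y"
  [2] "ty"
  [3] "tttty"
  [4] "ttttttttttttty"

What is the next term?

tttttttttttttttttttttttttttttttttttttttty

Replace each of the 14 characters of ttttttttttttty in place — ttt ttt ttt ttt ttt ttt ttt ttt ttt ttt ttt ttt ttt ty — and concatenate.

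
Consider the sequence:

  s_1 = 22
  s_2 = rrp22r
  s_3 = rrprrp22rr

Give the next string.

s(k+1) = rrp·s(k)·r, so each term gains rrp as a prefix and r as a suffix.
So the next term is rrp·rrprrp22rr·r.

rrprrprrp22rrr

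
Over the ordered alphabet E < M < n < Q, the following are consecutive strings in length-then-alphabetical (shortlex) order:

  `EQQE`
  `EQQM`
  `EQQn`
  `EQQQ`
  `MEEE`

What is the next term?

The successor of MEEE increments the rightmost position that isn't already Q and resets every position after it to E.

MEEM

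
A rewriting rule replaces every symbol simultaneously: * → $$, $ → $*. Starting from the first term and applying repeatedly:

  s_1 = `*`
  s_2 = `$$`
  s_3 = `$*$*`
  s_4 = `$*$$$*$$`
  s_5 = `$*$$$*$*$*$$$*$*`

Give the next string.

Rewriting the 16 symbols of $*$$$*$*$*$$$*$* one by one yields $* $$ $* $* $* $$ $* $$ $* $$ $* $* $* $$ $* $$; concatenated:

$*$$$*$*$*$$$*$$$*$$$*$*$*$$$*$$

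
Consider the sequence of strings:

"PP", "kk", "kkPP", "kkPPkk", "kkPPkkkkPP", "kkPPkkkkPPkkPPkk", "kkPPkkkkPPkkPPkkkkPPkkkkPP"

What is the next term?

kkPPkkkkPPkkPPkkkkPPkkkkPPkkPPkkkkPPkkPPkk

Each term (from the third on) is the previous term followed by the one before it: term 3 = kk·PP = kkPP.
The next term joins kkPPkkkkPPkkPPkkkkPPkkkkPP and kkPPkkkkPPkkPPkk.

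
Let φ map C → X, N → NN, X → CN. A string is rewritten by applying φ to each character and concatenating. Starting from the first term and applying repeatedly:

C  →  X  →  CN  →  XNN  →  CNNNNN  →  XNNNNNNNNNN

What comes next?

CNNNNNNNNNNNNNNNNNNNNN

Expanding XNNNNNNNNNN: X→CN, N→NN, N→NN, N→NN, N→NN, N→NN, N→NN, N→NN, N→NN, N→NN, N→NN. Concatenated: CN NN NN NN NN NN NN NN NN NN NN.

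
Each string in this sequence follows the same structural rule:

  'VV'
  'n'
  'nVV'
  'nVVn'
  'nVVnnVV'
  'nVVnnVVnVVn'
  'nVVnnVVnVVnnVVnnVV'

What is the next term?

nVVnnVVnVVnnVVnnVVnVVnnVVnVVn

This is a Fibonacci-style word recurrence s(k) = s(k−1)·s(k−2): e.g. n·VV = nVV.
Continuing: nVVnnVVnVVnnVVnnVV · nVVnnVVnVVn gives term 8.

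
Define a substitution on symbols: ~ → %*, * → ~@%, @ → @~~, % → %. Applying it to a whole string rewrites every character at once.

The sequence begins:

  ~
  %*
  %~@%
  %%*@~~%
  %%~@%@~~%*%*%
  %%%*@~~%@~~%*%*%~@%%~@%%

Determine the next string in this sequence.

Replace each of the 24 characters of %%%*@~~%@~~%*%*%~@%%~@%% in place — % % % ~@% @~~ %* %* % @~~ %* %* % ~@% % ~@% % %* @~~ % % %* @~~ % % — and concatenate.

%%%~@%@~~%*%*%@~~%*%*%~@%%~@%%%*@~~%%%*@~~%%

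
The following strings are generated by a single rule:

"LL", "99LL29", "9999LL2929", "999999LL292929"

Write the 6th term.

9999999999LL2929292929

Every step adds 99 to the front and 29 to the end of the previous string.
From 999999LL292929, 2 further steps: 999999LL292929 → 99999999LL29292929 → (answer).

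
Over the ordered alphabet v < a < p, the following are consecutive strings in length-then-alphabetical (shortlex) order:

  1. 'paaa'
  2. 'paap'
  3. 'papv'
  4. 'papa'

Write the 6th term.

ppvv

Continuing the enumeration 2 steps past papa: papa → papp → (answer).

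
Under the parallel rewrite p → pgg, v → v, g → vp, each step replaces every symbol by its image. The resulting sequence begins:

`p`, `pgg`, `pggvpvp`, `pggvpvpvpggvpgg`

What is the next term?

pggvpvpvpggvpggvpggvpvpvpggvpvp

Replace each of the 15 characters of pggvpvpvpggvpgg in place — pgg vp vp v pgg v pgg v pgg vp vp v pgg vp vp — and concatenate.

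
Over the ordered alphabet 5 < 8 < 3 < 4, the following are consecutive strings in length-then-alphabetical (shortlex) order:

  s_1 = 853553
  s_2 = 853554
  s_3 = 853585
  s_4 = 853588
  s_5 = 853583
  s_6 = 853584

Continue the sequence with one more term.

Treat 853584 as a base-4 numeral over the given alphabet and add one, carrying through any trailing 4's.

853535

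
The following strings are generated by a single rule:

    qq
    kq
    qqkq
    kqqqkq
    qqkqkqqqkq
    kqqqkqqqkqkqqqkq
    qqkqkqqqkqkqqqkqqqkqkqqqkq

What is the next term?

kqqqkqqqkqkqqqkqqqkqkqqqkqkqqqkqqqkqkqqqkq

From term 3 onward, concatenate the second-to-last term with the last: qq·kq = qqkq, kq·qqkq = kqqqkq, …
So term 8 is kqqqkqqqkqkqqqkq·qqkqkqqqkqkqqqkqqqkqkqqqkq.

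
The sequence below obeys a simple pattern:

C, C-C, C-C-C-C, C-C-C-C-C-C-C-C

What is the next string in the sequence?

s(k+1) = s(k)·-·s(k) — each term doubles the last with '-' between the halves.
So the next term is two copies of C-C-C-C-C-C-C-C with '-' between the halves.

C-C-C-C-C-C-C-C-C-C-C-C-C-C-C-C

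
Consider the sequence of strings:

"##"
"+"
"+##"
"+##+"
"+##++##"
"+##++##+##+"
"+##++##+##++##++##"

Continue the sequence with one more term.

+##++##+##++##++##+##++##+##+

From term 3 onward, concatenate the last term with the second-to-last: +·## = +##, +##·+ = +##+, …
The next term joins +##++##+##++##++## and +##++##+##+.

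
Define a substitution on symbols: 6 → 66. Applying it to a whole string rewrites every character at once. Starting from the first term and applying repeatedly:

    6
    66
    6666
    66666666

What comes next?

Rewriting each symbol of 66666666: 6→66, 6→66, 6→66, 6→66, 6→66, 6→66, 6→66, 6→66, which concatenates to 66 66 66 66 66 66 66 66.

6666666666666666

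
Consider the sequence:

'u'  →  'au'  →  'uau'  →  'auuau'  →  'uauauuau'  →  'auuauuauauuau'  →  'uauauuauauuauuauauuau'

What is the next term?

auuauuauauuauuauauuauauuauuauauuau

Each term (from the third on) is the two preceding terms concatenated in order: term 3 = u·au = uau.
Continuing: auuauuauauuau · uauauuauauuauuauauuau gives term 8.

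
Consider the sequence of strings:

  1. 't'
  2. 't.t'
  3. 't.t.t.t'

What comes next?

Each string is two copies of the previous one joined by '.'.
Doubling t.t.t.t with '.' between the halves:

t.t.t.t.t.t.t.t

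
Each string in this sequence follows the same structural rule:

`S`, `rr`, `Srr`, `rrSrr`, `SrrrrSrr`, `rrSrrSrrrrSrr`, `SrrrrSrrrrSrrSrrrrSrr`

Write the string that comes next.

rrSrrSrrrrSrrSrrrrSrrrrSrrSrrrrSrr

This is a Fibonacci-style word recurrence s(k) = s(k−2)·s(k−1): e.g. S·rr = Srr.
So term 8 is rrSrrSrrrrSrr·SrrrrSrrrrSrrSrrrrSrr.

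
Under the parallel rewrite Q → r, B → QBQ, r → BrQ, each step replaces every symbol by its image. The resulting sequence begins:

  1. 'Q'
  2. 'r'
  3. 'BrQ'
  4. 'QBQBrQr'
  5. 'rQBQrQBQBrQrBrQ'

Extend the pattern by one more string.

φ(rQBQrQBQBrQrBrQ) expands symbol-by-symbol to BrQ r QBQ r BrQ r QBQ r QBQ BrQ r BrQ QBQ BrQ r; joining the 15 pieces gives the next term.

BrQrQBQrBrQrQBQrQBQBrQrBrQQBQBrQr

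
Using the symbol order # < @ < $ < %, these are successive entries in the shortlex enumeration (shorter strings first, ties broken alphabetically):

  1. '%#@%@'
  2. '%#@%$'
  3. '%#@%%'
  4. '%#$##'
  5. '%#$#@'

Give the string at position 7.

Advancing 2 positions from %#$#@ through %#$#@ → %#$#$ reaches term 7.

%#$#%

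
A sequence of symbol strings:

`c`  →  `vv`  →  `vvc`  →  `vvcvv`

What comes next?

vvcvvvvc

Each term (from the third on) is the previous term followed by the one before it: term 3 = vv·c = vvc.
So term 5 is vvcvv·vvc.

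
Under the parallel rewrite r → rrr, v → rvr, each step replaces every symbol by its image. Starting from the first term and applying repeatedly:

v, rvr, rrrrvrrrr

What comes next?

Apply φ to rrrrvrrrr symbol by symbol: r→rrr, r→rrr, r→rrr, r→rrr, v→rvr, r→rrr, r→rrr, r→rrr, r→rrr; joined: rrr rrr rrr rrr rvr rrr rrr rrr rrr.

rrrrrrrrrrrrrvrrrrrrrrrrrrr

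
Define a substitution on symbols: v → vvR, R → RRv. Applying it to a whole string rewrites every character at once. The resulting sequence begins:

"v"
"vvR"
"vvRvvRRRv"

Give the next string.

Expanding vvRvvRRRv: v→vvR, v→vvR, R→RRv, v→vvR, v→vvR, R→RRv, R→RRv, R→RRv, v→vvR. Concatenated: vvR vvR RRv vvR vvR RRv RRv RRv vvR.

vvRvvRRRvvvRvvRRRvRRvRRvvvR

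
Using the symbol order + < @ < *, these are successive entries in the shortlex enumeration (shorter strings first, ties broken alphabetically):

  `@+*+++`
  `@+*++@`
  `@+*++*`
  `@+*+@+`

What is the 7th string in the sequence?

Stepping forward 3 times from @+*+@+: @+*+@+ → @+*+@@ → @+*+@*, then the target.

@+*+*+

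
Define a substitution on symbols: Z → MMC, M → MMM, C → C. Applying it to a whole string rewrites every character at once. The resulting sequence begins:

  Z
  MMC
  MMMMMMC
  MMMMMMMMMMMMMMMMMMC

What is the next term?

φ(MMMMMMMMMMMMMMMMMMC) expands symbol-by-symbol to MMM MMM MMM MMM MMM MMM MMM MMM MMM MMM MMM MMM MMM MMM MMM MMM MMM MMM C; joining the 19 pieces gives the next term.

MMMMMMMMMMMMMMMMMMMMMMMMMMMMMMMMMMMMMMMMMMMMMMMMMMMMMMC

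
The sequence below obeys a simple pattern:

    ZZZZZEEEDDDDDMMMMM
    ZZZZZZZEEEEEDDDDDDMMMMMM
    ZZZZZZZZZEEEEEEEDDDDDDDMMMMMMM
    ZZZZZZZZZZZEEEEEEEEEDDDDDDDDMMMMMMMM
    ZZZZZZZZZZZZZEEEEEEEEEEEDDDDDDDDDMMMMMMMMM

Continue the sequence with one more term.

ZZZZZZZZZZZZZZZEEEEEEEEEEEEEDDDDDDDDDDMMMMMMMMMM

Reading off run lengths: Z runs 5, 7, 9, 11, 13; E runs 3, 5, 7, 9, 11; D runs 5, 6, 7, 8, 9; M runs 5, 6, 7, 8, 9 — each is linear in n, where the shown terms are n = 2, 3, 4, 5, 6.
At n = 7 the blocks have lengths 15, 13, 10, 10.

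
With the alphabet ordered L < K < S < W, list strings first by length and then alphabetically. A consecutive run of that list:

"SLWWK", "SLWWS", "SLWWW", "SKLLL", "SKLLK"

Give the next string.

SKLLS

Find the rightmost character of SKLLK below W, bump it to the next letter, and reset everything to its right to L.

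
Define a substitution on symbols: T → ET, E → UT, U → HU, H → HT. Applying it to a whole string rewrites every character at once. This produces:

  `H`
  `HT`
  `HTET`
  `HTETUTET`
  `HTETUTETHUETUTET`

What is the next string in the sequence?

Replace each of the 16 characters of HTETUTETHUETUTET in place — HT ET UT ET HU ET UT ET HT HU UT ET HU ET UT ET — and concatenate.

HTETUTETHUETUTETHTHUUTETHUETUTET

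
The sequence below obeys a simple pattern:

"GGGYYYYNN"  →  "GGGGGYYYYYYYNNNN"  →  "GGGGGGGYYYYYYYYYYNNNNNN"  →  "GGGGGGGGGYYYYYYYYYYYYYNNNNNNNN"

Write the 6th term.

Term n consists of 2n-1 G's, followed by 3n-2 Y's, followed by 2n-2 N's, where the shown terms are n = 2, 3, 4, 5.
For term 6, n = 7, so the run lengths are 13, 19, 12.

GGGGGGGGGGGGGYYYYYYYYYYYYYYYYYYYNNNNNNNNNNNN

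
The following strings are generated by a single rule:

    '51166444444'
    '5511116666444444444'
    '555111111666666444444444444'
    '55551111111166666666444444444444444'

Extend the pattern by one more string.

5555511111111116666666666444444444444444444

Term n consists of n 5's, followed by 2n 1's, followed by 2n 6's, followed by 3n+3 4's (n = 1, 2, …).
At n = 5 the blocks have lengths 5, 10, 10, 18.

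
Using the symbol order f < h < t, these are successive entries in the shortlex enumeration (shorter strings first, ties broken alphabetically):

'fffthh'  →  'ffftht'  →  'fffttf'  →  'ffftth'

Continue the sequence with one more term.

Find the rightmost character of ffftth below t, bump it to the next letter, and reset everything to its right to f.

fffttt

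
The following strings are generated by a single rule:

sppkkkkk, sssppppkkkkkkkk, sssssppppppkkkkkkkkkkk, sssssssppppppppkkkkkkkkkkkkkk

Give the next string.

sssssssssppppppppppkkkkkkkkkkkkkkkkk

The n-th term is 2n-1 s's then 2n p's then 3n+2 k's (n = 1, 2, …).
Setting n = 5 gives 9, 10, 17 characters in each block.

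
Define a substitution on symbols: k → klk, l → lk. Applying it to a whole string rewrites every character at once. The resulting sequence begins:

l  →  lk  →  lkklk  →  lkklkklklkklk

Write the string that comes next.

lkklkklklkklkklklkklklkklkklklkklk

φ(lkklkklklkklk) expands symbol-by-symbol to lk klk klk lk klk klk lk klk lk klk klk lk klk; joining the 13 pieces gives the next term.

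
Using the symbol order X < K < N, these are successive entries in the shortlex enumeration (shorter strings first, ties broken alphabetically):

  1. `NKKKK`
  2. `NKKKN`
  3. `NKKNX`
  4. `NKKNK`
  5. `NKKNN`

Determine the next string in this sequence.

NKNXX

Find the rightmost character of NKKNN below N, bump it to the next letter, and reset everything to its right to X.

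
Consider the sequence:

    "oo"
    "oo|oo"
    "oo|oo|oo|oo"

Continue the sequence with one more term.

Every step duplicates the string with '|' between the halves.
Doubling oo|oo|oo|oo with '|' between the halves:

oo|oo|oo|oo|oo|oo|oo|oo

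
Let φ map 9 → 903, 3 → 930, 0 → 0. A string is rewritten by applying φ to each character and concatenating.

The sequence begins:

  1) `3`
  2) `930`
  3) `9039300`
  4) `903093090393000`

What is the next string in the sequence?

φ(903093090393000) expands symbol-by-symbol to 903 0 930 0 903 930 0 903 0 930 903 930 0 0 0; joining the 15 pieces gives the next term.

9030930090393009030930903930000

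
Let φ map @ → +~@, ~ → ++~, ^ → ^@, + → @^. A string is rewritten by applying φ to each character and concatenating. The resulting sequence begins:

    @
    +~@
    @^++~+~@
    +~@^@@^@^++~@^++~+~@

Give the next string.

Applying the rule to each of the 20 symbols of +~@^@@^@^++~@^++~+~@ gives the pieces @^ ++~ +~@ ^@ +~@ +~@ ^@ +~@ ^@ @^ @^ ++~ +~@ ^@ @^ @^ ++~ @^ ++~ +~@, which concatenate to the answer.

@^++~+~@^@+~@+~@^@+~@^@@^@^++~+~@^@@^@^++~@^++~+~@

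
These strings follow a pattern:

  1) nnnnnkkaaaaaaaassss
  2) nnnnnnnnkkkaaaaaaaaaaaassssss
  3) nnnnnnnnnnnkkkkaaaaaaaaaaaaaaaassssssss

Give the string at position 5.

nnnnnnnnnnnnnnnnnkkkkkkaaaaaaaaaaaaaaaaaaaaaaaassssssssssss

The n-th term is 3n-1 n's then n k's then 4n a's then 2n s's, where the shown terms are n = 2, 3, 4.
For term 5, n = 6, so the run lengths are 17, 6, 24, 12.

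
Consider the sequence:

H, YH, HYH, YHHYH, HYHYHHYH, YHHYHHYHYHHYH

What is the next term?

This is a Fibonacci-style word recurrence s(k) = s(k−2)·s(k−1): e.g. H·YH = HYH.
So term 7 is HYHYHHYH·YHHYHHYHYHHYH.

HYHYHHYHYHHYHHYHYHHYH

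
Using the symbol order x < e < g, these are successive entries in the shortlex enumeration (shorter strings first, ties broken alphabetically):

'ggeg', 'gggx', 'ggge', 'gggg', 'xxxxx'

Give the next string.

xxxxe

The successor of xxxxx increments the rightmost position that isn't already g and resets every position after it to x.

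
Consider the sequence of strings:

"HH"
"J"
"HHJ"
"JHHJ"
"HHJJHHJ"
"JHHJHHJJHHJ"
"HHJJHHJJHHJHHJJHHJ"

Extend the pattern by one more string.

From term 3 onward, concatenate the second-to-last term with the last: HH·J = HHJ, J·HHJ = JHHJ, …
So term 8 is JHHJHHJJHHJ·HHJJHHJJHHJHHJJHHJ.

JHHJHHJJHHJHHJJHHJJHHJHHJJHHJ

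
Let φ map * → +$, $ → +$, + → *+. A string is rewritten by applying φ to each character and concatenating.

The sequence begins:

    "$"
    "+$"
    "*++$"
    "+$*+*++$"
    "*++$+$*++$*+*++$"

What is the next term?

+$*+*++$*++$+$*+*++$+$*++$*+*++$

Applying the rule to each of the 16 symbols of *++$+$*++$*+*++$ gives the pieces +$ *+ *+ +$ *+ +$ +$ *+ *+ +$ +$ *+ +$ *+ *+ +$, which concatenate to the answer.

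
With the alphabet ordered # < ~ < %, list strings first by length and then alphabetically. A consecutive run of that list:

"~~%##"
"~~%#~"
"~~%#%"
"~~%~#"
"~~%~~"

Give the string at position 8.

Stepping forward 3 times from ~~%~~: ~~%~~ → ~~%~% → ~~%%#, then the target.

~~%%~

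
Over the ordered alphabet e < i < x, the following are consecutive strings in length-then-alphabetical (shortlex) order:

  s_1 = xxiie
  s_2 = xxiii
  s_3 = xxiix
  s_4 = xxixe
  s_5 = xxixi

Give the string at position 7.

Continuing the enumeration 2 steps past xxixi: xxixi → xxixx → (answer).

xxxee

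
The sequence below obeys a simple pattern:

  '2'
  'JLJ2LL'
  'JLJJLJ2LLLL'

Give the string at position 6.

JLJJLJJLJJLJJLJ2LLLLLLLLLL

s(k+1) = JLJ·s(k)·LL, so each term gains JLJ as a prefix and LL as a suffix.
From JLJJLJ2LLLL, 3 further steps: JLJJLJ2LLLL → JLJJLJJLJ2LLLLLL → JLJJLJJLJJLJ2LLLLLLLL → (answer).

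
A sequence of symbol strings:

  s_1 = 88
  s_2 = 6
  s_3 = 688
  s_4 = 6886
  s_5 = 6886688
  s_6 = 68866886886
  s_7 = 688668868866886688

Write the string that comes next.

68866886886688668868866886886

This is a Fibonacci-style word recurrence s(k) = s(k−1)·s(k−2): e.g. 6·88 = 688.
Continuing: 688668868866886688 · 68866886886 gives term 8.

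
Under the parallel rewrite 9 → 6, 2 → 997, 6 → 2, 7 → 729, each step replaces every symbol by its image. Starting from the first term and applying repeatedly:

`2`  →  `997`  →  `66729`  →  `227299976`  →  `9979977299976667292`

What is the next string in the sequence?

φ(9979977299976667292) expands symbol-by-symbol to 6 6 729 6 6 729 729 997 6 6 6 729 2 2 2 729 997 6 997; joining the 19 pieces gives the next term.

66729667297299976667292227299976997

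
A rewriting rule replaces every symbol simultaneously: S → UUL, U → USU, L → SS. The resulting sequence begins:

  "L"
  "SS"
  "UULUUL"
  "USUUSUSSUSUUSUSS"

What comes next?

Replace each of the 16 characters of USUUSUSSUSUUSUSS in place — USU UUL USU USU UUL USU UUL UUL USU UUL USU USU UUL USU UUL UUL — and concatenate.

USUUULUSUUSUUULUSUUULUULUSUUULUSUUSUUULUSUUULUUL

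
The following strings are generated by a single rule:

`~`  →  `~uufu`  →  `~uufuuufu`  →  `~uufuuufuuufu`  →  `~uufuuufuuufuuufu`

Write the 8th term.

The strings grow by a fixed suffix uufu each time.
From ~uufuuufuuufuuufu, 3 further steps: ~uufuuufuuufuuufu → ~uufuuufuuufuuufuuufu → ~uufuuufuuufuuufuuufuuufu → (answer).

~uufuuufuuufuuufuuufuuufuuufu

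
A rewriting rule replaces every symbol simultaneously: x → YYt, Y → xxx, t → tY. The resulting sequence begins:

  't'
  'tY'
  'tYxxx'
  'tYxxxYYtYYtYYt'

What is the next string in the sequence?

φ(tYxxxYYtYYtYYt) expands symbol-by-symbol to tY xxx YYt YYt YYt xxx xxx tY xxx xxx tY xxx xxx tY; joining the 14 pieces gives the next term.

tYxxxYYtYYtYYtxxxxxxtYxxxxxxtYxxxxxxtY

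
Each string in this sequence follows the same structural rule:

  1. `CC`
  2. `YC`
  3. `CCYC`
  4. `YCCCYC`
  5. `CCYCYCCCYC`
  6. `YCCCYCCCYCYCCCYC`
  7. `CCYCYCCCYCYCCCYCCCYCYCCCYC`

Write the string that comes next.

From term 3 onward, concatenate the second-to-last term with the last: CC·YC = CCYC, YC·CCYC = YCCCYC, …
Continuing: YCCCYCCCYCYCCCYC · CCYCYCCCYCYCCCYCCCYCYCCCYC gives term 8.

YCCCYCCCYCYCCCYCCCYCYCCCYCYCCCYCCCYCYCCCYC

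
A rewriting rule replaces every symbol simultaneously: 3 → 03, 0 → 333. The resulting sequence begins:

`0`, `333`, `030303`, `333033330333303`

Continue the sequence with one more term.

Rewriting the 15 symbols of 333033330333303 one by one yields 03 03 03 333 03 03 03 03 333 03 03 03 03 333 03; concatenated:

030303333030303033330303030333303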